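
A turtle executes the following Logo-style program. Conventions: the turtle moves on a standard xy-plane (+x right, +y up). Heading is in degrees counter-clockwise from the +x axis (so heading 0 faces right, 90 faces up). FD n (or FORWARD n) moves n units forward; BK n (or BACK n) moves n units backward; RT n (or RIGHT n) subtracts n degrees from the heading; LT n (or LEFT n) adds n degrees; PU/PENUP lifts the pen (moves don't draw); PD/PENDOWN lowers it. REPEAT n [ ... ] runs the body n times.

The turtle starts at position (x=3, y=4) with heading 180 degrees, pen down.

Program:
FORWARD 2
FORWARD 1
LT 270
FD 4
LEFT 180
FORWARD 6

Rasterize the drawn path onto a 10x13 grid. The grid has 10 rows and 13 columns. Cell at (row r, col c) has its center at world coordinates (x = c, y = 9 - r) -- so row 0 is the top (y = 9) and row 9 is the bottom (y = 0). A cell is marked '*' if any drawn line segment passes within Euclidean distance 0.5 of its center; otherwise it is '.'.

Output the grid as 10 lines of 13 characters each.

Segment 0: (3,4) -> (1,4)
Segment 1: (1,4) -> (0,4)
Segment 2: (0,4) -> (0,8)
Segment 3: (0,8) -> (-0,2)

Answer: .............
*............
*............
*............
*............
****.........
*............
*............
.............
.............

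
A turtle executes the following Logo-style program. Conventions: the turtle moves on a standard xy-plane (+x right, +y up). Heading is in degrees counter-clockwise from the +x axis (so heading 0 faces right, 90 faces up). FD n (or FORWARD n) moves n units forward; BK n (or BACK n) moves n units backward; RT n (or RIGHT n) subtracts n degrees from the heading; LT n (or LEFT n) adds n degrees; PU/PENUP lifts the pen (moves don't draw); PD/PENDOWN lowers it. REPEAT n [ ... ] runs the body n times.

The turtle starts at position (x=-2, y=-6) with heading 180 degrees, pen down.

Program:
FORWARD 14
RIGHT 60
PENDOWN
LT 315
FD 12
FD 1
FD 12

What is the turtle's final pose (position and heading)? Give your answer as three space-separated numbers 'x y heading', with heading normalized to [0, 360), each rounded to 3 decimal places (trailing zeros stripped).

Executing turtle program step by step:
Start: pos=(-2,-6), heading=180, pen down
FD 14: (-2,-6) -> (-16,-6) [heading=180, draw]
RT 60: heading 180 -> 120
PD: pen down
LT 315: heading 120 -> 75
FD 12: (-16,-6) -> (-12.894,5.591) [heading=75, draw]
FD 1: (-12.894,5.591) -> (-12.635,6.557) [heading=75, draw]
FD 12: (-12.635,6.557) -> (-9.53,18.148) [heading=75, draw]
Final: pos=(-9.53,18.148), heading=75, 4 segment(s) drawn

Answer: -9.53 18.148 75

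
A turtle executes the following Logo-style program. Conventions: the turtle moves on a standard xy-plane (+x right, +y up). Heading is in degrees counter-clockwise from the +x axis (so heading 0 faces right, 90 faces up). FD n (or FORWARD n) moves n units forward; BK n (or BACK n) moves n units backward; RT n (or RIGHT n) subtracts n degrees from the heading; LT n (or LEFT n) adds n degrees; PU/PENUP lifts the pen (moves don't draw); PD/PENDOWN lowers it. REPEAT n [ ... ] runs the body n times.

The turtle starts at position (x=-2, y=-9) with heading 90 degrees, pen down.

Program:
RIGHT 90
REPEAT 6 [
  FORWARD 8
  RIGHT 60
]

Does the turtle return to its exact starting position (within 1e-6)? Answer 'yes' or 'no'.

Answer: yes

Derivation:
Executing turtle program step by step:
Start: pos=(-2,-9), heading=90, pen down
RT 90: heading 90 -> 0
REPEAT 6 [
  -- iteration 1/6 --
  FD 8: (-2,-9) -> (6,-9) [heading=0, draw]
  RT 60: heading 0 -> 300
  -- iteration 2/6 --
  FD 8: (6,-9) -> (10,-15.928) [heading=300, draw]
  RT 60: heading 300 -> 240
  -- iteration 3/6 --
  FD 8: (10,-15.928) -> (6,-22.856) [heading=240, draw]
  RT 60: heading 240 -> 180
  -- iteration 4/6 --
  FD 8: (6,-22.856) -> (-2,-22.856) [heading=180, draw]
  RT 60: heading 180 -> 120
  -- iteration 5/6 --
  FD 8: (-2,-22.856) -> (-6,-15.928) [heading=120, draw]
  RT 60: heading 120 -> 60
  -- iteration 6/6 --
  FD 8: (-6,-15.928) -> (-2,-9) [heading=60, draw]
  RT 60: heading 60 -> 0
]
Final: pos=(-2,-9), heading=0, 6 segment(s) drawn

Start position: (-2, -9)
Final position: (-2, -9)
Distance = 0; < 1e-6 -> CLOSED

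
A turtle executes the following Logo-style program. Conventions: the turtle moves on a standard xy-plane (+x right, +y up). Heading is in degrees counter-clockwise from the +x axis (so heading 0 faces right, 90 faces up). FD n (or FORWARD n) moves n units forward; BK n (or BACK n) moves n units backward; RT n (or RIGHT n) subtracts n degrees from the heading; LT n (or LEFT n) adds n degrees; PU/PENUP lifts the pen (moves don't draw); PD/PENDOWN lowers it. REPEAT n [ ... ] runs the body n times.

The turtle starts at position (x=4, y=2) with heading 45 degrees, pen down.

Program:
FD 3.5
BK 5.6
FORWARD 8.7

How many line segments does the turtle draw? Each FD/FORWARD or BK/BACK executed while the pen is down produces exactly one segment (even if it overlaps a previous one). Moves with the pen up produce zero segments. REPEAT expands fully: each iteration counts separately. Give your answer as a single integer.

Executing turtle program step by step:
Start: pos=(4,2), heading=45, pen down
FD 3.5: (4,2) -> (6.475,4.475) [heading=45, draw]
BK 5.6: (6.475,4.475) -> (2.515,0.515) [heading=45, draw]
FD 8.7: (2.515,0.515) -> (8.667,6.667) [heading=45, draw]
Final: pos=(8.667,6.667), heading=45, 3 segment(s) drawn
Segments drawn: 3

Answer: 3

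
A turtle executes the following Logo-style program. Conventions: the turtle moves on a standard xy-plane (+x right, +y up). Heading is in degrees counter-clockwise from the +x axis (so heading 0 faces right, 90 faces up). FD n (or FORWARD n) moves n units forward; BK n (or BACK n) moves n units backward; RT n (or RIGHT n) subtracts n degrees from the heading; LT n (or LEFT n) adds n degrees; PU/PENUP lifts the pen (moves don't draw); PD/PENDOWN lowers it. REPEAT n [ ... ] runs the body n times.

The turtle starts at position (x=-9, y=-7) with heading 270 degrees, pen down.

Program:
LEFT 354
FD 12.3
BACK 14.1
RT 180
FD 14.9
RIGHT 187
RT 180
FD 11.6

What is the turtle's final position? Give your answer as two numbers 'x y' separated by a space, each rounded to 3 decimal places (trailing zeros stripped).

Answer: -4.645 20.911

Derivation:
Executing turtle program step by step:
Start: pos=(-9,-7), heading=270, pen down
LT 354: heading 270 -> 264
FD 12.3: (-9,-7) -> (-10.286,-19.233) [heading=264, draw]
BK 14.1: (-10.286,-19.233) -> (-8.812,-5.21) [heading=264, draw]
RT 180: heading 264 -> 84
FD 14.9: (-8.812,-5.21) -> (-7.254,9.609) [heading=84, draw]
RT 187: heading 84 -> 257
RT 180: heading 257 -> 77
FD 11.6: (-7.254,9.609) -> (-4.645,20.911) [heading=77, draw]
Final: pos=(-4.645,20.911), heading=77, 4 segment(s) drawn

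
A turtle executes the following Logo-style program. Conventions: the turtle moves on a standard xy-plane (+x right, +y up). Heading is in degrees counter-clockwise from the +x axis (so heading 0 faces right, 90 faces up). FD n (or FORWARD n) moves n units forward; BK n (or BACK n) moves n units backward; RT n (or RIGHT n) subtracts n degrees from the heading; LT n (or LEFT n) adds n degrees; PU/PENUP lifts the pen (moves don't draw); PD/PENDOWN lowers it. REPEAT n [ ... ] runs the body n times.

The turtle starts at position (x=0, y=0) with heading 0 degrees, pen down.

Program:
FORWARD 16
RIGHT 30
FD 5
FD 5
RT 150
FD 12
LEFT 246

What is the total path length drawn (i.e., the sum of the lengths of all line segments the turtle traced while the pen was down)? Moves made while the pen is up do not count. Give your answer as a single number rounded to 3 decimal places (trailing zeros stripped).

Answer: 38

Derivation:
Executing turtle program step by step:
Start: pos=(0,0), heading=0, pen down
FD 16: (0,0) -> (16,0) [heading=0, draw]
RT 30: heading 0 -> 330
FD 5: (16,0) -> (20.33,-2.5) [heading=330, draw]
FD 5: (20.33,-2.5) -> (24.66,-5) [heading=330, draw]
RT 150: heading 330 -> 180
FD 12: (24.66,-5) -> (12.66,-5) [heading=180, draw]
LT 246: heading 180 -> 66
Final: pos=(12.66,-5), heading=66, 4 segment(s) drawn

Segment lengths:
  seg 1: (0,0) -> (16,0), length = 16
  seg 2: (16,0) -> (20.33,-2.5), length = 5
  seg 3: (20.33,-2.5) -> (24.66,-5), length = 5
  seg 4: (24.66,-5) -> (12.66,-5), length = 12
Total = 38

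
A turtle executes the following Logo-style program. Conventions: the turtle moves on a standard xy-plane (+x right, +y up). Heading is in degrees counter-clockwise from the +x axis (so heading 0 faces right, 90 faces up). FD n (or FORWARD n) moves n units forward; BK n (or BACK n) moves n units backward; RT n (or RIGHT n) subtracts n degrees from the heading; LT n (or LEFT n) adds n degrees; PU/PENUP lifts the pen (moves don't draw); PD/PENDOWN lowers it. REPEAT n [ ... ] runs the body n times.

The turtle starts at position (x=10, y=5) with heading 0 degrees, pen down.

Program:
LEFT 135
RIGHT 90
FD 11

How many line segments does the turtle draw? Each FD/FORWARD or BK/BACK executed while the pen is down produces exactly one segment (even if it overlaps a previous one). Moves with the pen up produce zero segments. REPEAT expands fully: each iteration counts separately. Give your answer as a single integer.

Executing turtle program step by step:
Start: pos=(10,5), heading=0, pen down
LT 135: heading 0 -> 135
RT 90: heading 135 -> 45
FD 11: (10,5) -> (17.778,12.778) [heading=45, draw]
Final: pos=(17.778,12.778), heading=45, 1 segment(s) drawn
Segments drawn: 1

Answer: 1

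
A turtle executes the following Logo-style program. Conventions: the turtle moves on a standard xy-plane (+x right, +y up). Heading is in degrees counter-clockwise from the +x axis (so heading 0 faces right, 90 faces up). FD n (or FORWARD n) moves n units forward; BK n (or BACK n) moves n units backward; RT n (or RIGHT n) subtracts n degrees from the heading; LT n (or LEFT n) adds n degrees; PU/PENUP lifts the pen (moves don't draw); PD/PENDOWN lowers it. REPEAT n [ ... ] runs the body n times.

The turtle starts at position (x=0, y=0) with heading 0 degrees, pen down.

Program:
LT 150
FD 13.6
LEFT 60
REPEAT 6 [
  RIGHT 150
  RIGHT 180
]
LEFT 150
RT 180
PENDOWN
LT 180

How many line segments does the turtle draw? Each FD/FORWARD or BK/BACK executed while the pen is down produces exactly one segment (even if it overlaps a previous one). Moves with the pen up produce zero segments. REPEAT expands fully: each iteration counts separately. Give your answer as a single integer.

Executing turtle program step by step:
Start: pos=(0,0), heading=0, pen down
LT 150: heading 0 -> 150
FD 13.6: (0,0) -> (-11.778,6.8) [heading=150, draw]
LT 60: heading 150 -> 210
REPEAT 6 [
  -- iteration 1/6 --
  RT 150: heading 210 -> 60
  RT 180: heading 60 -> 240
  -- iteration 2/6 --
  RT 150: heading 240 -> 90
  RT 180: heading 90 -> 270
  -- iteration 3/6 --
  RT 150: heading 270 -> 120
  RT 180: heading 120 -> 300
  -- iteration 4/6 --
  RT 150: heading 300 -> 150
  RT 180: heading 150 -> 330
  -- iteration 5/6 --
  RT 150: heading 330 -> 180
  RT 180: heading 180 -> 0
  -- iteration 6/6 --
  RT 150: heading 0 -> 210
  RT 180: heading 210 -> 30
]
LT 150: heading 30 -> 180
RT 180: heading 180 -> 0
PD: pen down
LT 180: heading 0 -> 180
Final: pos=(-11.778,6.8), heading=180, 1 segment(s) drawn
Segments drawn: 1

Answer: 1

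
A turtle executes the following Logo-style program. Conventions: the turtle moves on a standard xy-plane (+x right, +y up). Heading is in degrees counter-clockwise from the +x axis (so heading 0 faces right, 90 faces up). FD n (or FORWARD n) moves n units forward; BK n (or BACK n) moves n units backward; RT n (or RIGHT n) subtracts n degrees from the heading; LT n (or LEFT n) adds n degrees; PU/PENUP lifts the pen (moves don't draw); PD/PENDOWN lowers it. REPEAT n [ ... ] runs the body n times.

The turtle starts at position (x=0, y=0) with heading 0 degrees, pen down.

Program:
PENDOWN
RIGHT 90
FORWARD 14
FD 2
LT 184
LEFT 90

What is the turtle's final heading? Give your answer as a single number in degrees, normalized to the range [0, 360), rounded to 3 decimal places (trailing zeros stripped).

Answer: 184

Derivation:
Executing turtle program step by step:
Start: pos=(0,0), heading=0, pen down
PD: pen down
RT 90: heading 0 -> 270
FD 14: (0,0) -> (0,-14) [heading=270, draw]
FD 2: (0,-14) -> (0,-16) [heading=270, draw]
LT 184: heading 270 -> 94
LT 90: heading 94 -> 184
Final: pos=(0,-16), heading=184, 2 segment(s) drawn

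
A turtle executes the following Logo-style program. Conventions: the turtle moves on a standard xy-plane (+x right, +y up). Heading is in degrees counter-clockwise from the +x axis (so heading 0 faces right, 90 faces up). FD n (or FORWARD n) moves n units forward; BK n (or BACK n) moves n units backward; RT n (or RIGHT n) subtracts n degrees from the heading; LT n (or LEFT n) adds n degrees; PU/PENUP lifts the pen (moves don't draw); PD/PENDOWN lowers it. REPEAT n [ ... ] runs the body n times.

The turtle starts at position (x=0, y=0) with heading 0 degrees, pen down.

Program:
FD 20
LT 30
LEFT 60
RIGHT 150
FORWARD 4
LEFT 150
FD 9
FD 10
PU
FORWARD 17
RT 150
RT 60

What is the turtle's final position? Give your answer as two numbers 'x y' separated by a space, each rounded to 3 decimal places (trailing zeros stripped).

Executing turtle program step by step:
Start: pos=(0,0), heading=0, pen down
FD 20: (0,0) -> (20,0) [heading=0, draw]
LT 30: heading 0 -> 30
LT 60: heading 30 -> 90
RT 150: heading 90 -> 300
FD 4: (20,0) -> (22,-3.464) [heading=300, draw]
LT 150: heading 300 -> 90
FD 9: (22,-3.464) -> (22,5.536) [heading=90, draw]
FD 10: (22,5.536) -> (22,15.536) [heading=90, draw]
PU: pen up
FD 17: (22,15.536) -> (22,32.536) [heading=90, move]
RT 150: heading 90 -> 300
RT 60: heading 300 -> 240
Final: pos=(22,32.536), heading=240, 4 segment(s) drawn

Answer: 22 32.536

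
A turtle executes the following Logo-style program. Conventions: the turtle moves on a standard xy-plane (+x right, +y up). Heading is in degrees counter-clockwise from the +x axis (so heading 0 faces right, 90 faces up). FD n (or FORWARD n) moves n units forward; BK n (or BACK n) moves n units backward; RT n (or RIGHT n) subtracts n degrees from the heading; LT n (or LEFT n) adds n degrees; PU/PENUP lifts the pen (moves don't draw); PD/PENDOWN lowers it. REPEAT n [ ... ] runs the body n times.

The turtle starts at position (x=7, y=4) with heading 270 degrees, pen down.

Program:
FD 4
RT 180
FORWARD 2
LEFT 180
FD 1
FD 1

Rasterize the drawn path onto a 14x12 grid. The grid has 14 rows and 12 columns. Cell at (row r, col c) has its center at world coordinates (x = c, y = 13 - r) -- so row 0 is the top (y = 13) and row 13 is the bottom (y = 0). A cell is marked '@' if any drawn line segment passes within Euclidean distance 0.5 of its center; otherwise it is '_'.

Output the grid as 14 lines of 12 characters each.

Answer: ____________
____________
____________
____________
____________
____________
____________
____________
____________
_______@____
_______@____
_______@____
_______@____
_______@____

Derivation:
Segment 0: (7,4) -> (7,0)
Segment 1: (7,0) -> (7,2)
Segment 2: (7,2) -> (7,1)
Segment 3: (7,1) -> (7,0)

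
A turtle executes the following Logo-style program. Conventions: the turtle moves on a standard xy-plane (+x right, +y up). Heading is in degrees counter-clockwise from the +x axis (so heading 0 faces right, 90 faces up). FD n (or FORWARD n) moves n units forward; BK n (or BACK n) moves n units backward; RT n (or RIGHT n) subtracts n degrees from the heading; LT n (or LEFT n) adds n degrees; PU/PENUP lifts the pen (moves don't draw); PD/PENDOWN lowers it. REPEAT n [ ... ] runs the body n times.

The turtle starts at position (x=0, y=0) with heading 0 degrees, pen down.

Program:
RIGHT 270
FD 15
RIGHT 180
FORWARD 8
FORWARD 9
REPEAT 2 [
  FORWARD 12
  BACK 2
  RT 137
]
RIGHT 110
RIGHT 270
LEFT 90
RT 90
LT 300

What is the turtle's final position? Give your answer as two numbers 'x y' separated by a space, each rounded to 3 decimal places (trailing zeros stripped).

Answer: -6.82 -4.686

Derivation:
Executing turtle program step by step:
Start: pos=(0,0), heading=0, pen down
RT 270: heading 0 -> 90
FD 15: (0,0) -> (0,15) [heading=90, draw]
RT 180: heading 90 -> 270
FD 8: (0,15) -> (0,7) [heading=270, draw]
FD 9: (0,7) -> (0,-2) [heading=270, draw]
REPEAT 2 [
  -- iteration 1/2 --
  FD 12: (0,-2) -> (0,-14) [heading=270, draw]
  BK 2: (0,-14) -> (0,-12) [heading=270, draw]
  RT 137: heading 270 -> 133
  -- iteration 2/2 --
  FD 12: (0,-12) -> (-8.184,-3.224) [heading=133, draw]
  BK 2: (-8.184,-3.224) -> (-6.82,-4.686) [heading=133, draw]
  RT 137: heading 133 -> 356
]
RT 110: heading 356 -> 246
RT 270: heading 246 -> 336
LT 90: heading 336 -> 66
RT 90: heading 66 -> 336
LT 300: heading 336 -> 276
Final: pos=(-6.82,-4.686), heading=276, 7 segment(s) drawn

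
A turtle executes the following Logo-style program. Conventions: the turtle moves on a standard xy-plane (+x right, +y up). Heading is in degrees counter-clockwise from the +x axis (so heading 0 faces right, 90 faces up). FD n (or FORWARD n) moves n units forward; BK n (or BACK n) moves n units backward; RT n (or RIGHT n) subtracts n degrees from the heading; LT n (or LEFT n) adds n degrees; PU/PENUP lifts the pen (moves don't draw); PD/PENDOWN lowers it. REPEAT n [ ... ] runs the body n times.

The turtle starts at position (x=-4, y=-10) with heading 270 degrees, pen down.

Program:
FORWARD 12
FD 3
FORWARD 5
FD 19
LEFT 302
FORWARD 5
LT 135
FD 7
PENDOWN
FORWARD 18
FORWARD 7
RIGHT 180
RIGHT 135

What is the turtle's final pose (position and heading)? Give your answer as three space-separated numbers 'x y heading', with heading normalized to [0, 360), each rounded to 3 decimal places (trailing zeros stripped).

Executing turtle program step by step:
Start: pos=(-4,-10), heading=270, pen down
FD 12: (-4,-10) -> (-4,-22) [heading=270, draw]
FD 3: (-4,-22) -> (-4,-25) [heading=270, draw]
FD 5: (-4,-25) -> (-4,-30) [heading=270, draw]
FD 19: (-4,-30) -> (-4,-49) [heading=270, draw]
LT 302: heading 270 -> 212
FD 5: (-4,-49) -> (-8.24,-51.65) [heading=212, draw]
LT 135: heading 212 -> 347
FD 7: (-8.24,-51.65) -> (-1.42,-53.224) [heading=347, draw]
PD: pen down
FD 18: (-1.42,-53.224) -> (16.119,-57.273) [heading=347, draw]
FD 7: (16.119,-57.273) -> (22.94,-58.848) [heading=347, draw]
RT 180: heading 347 -> 167
RT 135: heading 167 -> 32
Final: pos=(22.94,-58.848), heading=32, 8 segment(s) drawn

Answer: 22.94 -58.848 32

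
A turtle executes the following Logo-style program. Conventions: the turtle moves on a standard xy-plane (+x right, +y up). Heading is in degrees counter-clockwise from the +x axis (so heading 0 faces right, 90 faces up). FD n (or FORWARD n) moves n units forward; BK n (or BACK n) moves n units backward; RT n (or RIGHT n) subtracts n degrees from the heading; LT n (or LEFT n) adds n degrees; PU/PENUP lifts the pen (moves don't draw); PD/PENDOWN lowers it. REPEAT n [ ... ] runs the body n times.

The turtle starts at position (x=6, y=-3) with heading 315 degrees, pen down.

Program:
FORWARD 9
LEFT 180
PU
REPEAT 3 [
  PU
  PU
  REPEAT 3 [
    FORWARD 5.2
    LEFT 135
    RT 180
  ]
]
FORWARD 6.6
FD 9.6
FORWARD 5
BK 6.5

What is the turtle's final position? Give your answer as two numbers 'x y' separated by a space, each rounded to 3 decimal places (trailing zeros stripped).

Executing turtle program step by step:
Start: pos=(6,-3), heading=315, pen down
FD 9: (6,-3) -> (12.364,-9.364) [heading=315, draw]
LT 180: heading 315 -> 135
PU: pen up
REPEAT 3 [
  -- iteration 1/3 --
  PU: pen up
  PU: pen up
  REPEAT 3 [
    -- iteration 1/3 --
    FD 5.2: (12.364,-9.364) -> (8.687,-5.687) [heading=135, move]
    LT 135: heading 135 -> 270
    RT 180: heading 270 -> 90
    -- iteration 2/3 --
    FD 5.2: (8.687,-5.687) -> (8.687,-0.487) [heading=90, move]
    LT 135: heading 90 -> 225
    RT 180: heading 225 -> 45
    -- iteration 3/3 --
    FD 5.2: (8.687,-0.487) -> (12.364,3.19) [heading=45, move]
    LT 135: heading 45 -> 180
    RT 180: heading 180 -> 0
  ]
  -- iteration 2/3 --
  PU: pen up
  PU: pen up
  REPEAT 3 [
    -- iteration 1/3 --
    FD 5.2: (12.364,3.19) -> (17.564,3.19) [heading=0, move]
    LT 135: heading 0 -> 135
    RT 180: heading 135 -> 315
    -- iteration 2/3 --
    FD 5.2: (17.564,3.19) -> (21.241,-0.487) [heading=315, move]
    LT 135: heading 315 -> 90
    RT 180: heading 90 -> 270
    -- iteration 3/3 --
    FD 5.2: (21.241,-0.487) -> (21.241,-5.687) [heading=270, move]
    LT 135: heading 270 -> 45
    RT 180: heading 45 -> 225
  ]
  -- iteration 3/3 --
  PU: pen up
  PU: pen up
  REPEAT 3 [
    -- iteration 1/3 --
    FD 5.2: (21.241,-5.687) -> (17.564,-9.364) [heading=225, move]
    LT 135: heading 225 -> 0
    RT 180: heading 0 -> 180
    -- iteration 2/3 --
    FD 5.2: (17.564,-9.364) -> (12.364,-9.364) [heading=180, move]
    LT 135: heading 180 -> 315
    RT 180: heading 315 -> 135
    -- iteration 3/3 --
    FD 5.2: (12.364,-9.364) -> (8.687,-5.687) [heading=135, move]
    LT 135: heading 135 -> 270
    RT 180: heading 270 -> 90
  ]
]
FD 6.6: (8.687,-5.687) -> (8.687,0.913) [heading=90, move]
FD 9.6: (8.687,0.913) -> (8.687,10.513) [heading=90, move]
FD 5: (8.687,10.513) -> (8.687,15.513) [heading=90, move]
BK 6.5: (8.687,15.513) -> (8.687,9.013) [heading=90, move]
Final: pos=(8.687,9.013), heading=90, 1 segment(s) drawn

Answer: 8.687 9.013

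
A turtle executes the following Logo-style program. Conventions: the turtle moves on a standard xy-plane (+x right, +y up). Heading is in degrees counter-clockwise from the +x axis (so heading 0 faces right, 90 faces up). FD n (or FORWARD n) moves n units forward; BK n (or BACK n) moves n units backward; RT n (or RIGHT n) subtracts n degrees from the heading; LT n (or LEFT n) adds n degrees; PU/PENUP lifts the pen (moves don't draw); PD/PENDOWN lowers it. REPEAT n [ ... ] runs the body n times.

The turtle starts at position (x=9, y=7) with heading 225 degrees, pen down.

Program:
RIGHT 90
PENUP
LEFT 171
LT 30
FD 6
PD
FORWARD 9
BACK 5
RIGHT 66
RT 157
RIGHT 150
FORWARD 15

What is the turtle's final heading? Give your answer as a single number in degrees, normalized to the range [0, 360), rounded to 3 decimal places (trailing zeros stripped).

Answer: 323

Derivation:
Executing turtle program step by step:
Start: pos=(9,7), heading=225, pen down
RT 90: heading 225 -> 135
PU: pen up
LT 171: heading 135 -> 306
LT 30: heading 306 -> 336
FD 6: (9,7) -> (14.481,4.56) [heading=336, move]
PD: pen down
FD 9: (14.481,4.56) -> (22.703,0.899) [heading=336, draw]
BK 5: (22.703,0.899) -> (18.135,2.933) [heading=336, draw]
RT 66: heading 336 -> 270
RT 157: heading 270 -> 113
RT 150: heading 113 -> 323
FD 15: (18.135,2.933) -> (30.115,-6.095) [heading=323, draw]
Final: pos=(30.115,-6.095), heading=323, 3 segment(s) drawn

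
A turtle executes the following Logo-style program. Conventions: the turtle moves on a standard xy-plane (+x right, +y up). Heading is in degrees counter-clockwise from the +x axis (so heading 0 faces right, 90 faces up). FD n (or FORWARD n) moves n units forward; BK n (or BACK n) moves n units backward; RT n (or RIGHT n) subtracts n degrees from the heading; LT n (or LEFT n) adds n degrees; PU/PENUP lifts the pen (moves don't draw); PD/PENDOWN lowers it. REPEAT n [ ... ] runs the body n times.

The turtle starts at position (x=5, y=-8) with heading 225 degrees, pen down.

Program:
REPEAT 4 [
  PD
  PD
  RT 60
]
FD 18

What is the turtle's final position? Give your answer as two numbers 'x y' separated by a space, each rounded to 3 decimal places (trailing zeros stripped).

Executing turtle program step by step:
Start: pos=(5,-8), heading=225, pen down
REPEAT 4 [
  -- iteration 1/4 --
  PD: pen down
  PD: pen down
  RT 60: heading 225 -> 165
  -- iteration 2/4 --
  PD: pen down
  PD: pen down
  RT 60: heading 165 -> 105
  -- iteration 3/4 --
  PD: pen down
  PD: pen down
  RT 60: heading 105 -> 45
  -- iteration 4/4 --
  PD: pen down
  PD: pen down
  RT 60: heading 45 -> 345
]
FD 18: (5,-8) -> (22.387,-12.659) [heading=345, draw]
Final: pos=(22.387,-12.659), heading=345, 1 segment(s) drawn

Answer: 22.387 -12.659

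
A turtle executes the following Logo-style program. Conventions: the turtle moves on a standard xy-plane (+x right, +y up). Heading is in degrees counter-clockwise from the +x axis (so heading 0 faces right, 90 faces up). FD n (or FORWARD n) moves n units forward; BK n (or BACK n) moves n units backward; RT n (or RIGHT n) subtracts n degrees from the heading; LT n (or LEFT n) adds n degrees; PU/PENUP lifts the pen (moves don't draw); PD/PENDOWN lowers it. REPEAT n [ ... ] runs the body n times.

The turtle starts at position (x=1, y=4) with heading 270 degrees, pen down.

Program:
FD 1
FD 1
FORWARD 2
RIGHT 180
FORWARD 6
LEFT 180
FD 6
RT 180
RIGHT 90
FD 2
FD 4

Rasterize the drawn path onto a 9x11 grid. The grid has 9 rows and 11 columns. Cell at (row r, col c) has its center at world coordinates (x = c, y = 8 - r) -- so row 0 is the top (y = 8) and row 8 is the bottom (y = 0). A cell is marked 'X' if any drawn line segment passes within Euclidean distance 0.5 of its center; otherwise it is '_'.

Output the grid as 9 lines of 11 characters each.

Answer: ___________
___________
_X_________
_X_________
_X_________
_X_________
_X_________
_X_________
_XXXXXXX___

Derivation:
Segment 0: (1,4) -> (1,3)
Segment 1: (1,3) -> (1,2)
Segment 2: (1,2) -> (1,0)
Segment 3: (1,0) -> (1,6)
Segment 4: (1,6) -> (1,0)
Segment 5: (1,0) -> (3,0)
Segment 6: (3,0) -> (7,0)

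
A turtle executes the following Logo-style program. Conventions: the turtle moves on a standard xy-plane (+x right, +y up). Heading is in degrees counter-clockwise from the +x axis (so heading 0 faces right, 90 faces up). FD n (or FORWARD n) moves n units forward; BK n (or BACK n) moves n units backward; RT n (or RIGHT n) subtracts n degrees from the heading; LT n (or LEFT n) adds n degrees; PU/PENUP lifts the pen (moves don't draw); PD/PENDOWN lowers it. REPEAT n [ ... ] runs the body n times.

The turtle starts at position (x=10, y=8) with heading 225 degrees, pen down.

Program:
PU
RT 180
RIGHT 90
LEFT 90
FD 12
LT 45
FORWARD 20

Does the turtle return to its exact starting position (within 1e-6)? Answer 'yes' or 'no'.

Executing turtle program step by step:
Start: pos=(10,8), heading=225, pen down
PU: pen up
RT 180: heading 225 -> 45
RT 90: heading 45 -> 315
LT 90: heading 315 -> 45
FD 12: (10,8) -> (18.485,16.485) [heading=45, move]
LT 45: heading 45 -> 90
FD 20: (18.485,16.485) -> (18.485,36.485) [heading=90, move]
Final: pos=(18.485,36.485), heading=90, 0 segment(s) drawn

Start position: (10, 8)
Final position: (18.485, 36.485)
Distance = 29.722; >= 1e-6 -> NOT closed

Answer: no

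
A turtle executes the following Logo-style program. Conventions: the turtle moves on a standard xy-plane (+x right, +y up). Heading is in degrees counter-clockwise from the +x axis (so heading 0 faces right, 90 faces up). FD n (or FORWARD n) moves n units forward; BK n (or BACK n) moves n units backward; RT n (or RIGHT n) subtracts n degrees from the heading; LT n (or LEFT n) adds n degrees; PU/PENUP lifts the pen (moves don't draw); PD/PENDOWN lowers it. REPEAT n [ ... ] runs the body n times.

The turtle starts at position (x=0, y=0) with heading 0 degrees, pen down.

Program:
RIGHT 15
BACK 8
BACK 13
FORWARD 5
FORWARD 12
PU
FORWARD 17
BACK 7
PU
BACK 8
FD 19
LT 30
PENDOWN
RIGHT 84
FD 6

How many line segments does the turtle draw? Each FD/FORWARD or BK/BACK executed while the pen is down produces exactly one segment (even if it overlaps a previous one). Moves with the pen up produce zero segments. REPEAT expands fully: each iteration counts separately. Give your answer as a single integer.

Answer: 5

Derivation:
Executing turtle program step by step:
Start: pos=(0,0), heading=0, pen down
RT 15: heading 0 -> 345
BK 8: (0,0) -> (-7.727,2.071) [heading=345, draw]
BK 13: (-7.727,2.071) -> (-20.284,5.435) [heading=345, draw]
FD 5: (-20.284,5.435) -> (-15.455,4.141) [heading=345, draw]
FD 12: (-15.455,4.141) -> (-3.864,1.035) [heading=345, draw]
PU: pen up
FD 17: (-3.864,1.035) -> (12.557,-3.365) [heading=345, move]
BK 7: (12.557,-3.365) -> (5.796,-1.553) [heading=345, move]
PU: pen up
BK 8: (5.796,-1.553) -> (-1.932,0.518) [heading=345, move]
FD 19: (-1.932,0.518) -> (16.421,-4.4) [heading=345, move]
LT 30: heading 345 -> 15
PD: pen down
RT 84: heading 15 -> 291
FD 6: (16.421,-4.4) -> (18.571,-10.001) [heading=291, draw]
Final: pos=(18.571,-10.001), heading=291, 5 segment(s) drawn
Segments drawn: 5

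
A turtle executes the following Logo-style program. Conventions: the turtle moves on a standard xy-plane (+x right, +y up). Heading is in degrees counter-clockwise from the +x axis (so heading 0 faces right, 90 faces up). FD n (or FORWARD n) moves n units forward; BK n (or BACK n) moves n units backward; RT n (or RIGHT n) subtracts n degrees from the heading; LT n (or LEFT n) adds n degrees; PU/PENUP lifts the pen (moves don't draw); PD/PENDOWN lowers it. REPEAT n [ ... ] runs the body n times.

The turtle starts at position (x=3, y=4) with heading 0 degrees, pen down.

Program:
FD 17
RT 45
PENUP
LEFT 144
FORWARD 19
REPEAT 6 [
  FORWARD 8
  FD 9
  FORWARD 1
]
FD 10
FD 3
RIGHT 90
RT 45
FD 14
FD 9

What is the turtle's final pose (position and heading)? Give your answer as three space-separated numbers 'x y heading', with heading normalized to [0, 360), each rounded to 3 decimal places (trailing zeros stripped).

Answer: 16.707 128.757 324

Derivation:
Executing turtle program step by step:
Start: pos=(3,4), heading=0, pen down
FD 17: (3,4) -> (20,4) [heading=0, draw]
RT 45: heading 0 -> 315
PU: pen up
LT 144: heading 315 -> 99
FD 19: (20,4) -> (17.028,22.766) [heading=99, move]
REPEAT 6 [
  -- iteration 1/6 --
  FD 8: (17.028,22.766) -> (15.776,30.668) [heading=99, move]
  FD 9: (15.776,30.668) -> (14.368,39.557) [heading=99, move]
  FD 1: (14.368,39.557) -> (14.212,40.544) [heading=99, move]
  -- iteration 2/6 --
  FD 8: (14.212,40.544) -> (12.96,48.446) [heading=99, move]
  FD 9: (12.96,48.446) -> (11.553,57.335) [heading=99, move]
  FD 1: (11.553,57.335) -> (11.396,58.323) [heading=99, move]
  -- iteration 3/6 --
  FD 8: (11.396,58.323) -> (10.145,66.224) [heading=99, move]
  FD 9: (10.145,66.224) -> (8.737,75.114) [heading=99, move]
  FD 1: (8.737,75.114) -> (8.58,76.101) [heading=99, move]
  -- iteration 4/6 --
  FD 8: (8.58,76.101) -> (7.329,84.003) [heading=99, move]
  FD 9: (7.329,84.003) -> (5.921,92.892) [heading=99, move]
  FD 1: (5.921,92.892) -> (5.764,93.88) [heading=99, move]
  -- iteration 5/6 --
  FD 8: (5.764,93.88) -> (4.513,101.781) [heading=99, move]
  FD 9: (4.513,101.781) -> (3.105,110.67) [heading=99, move]
  FD 1: (3.105,110.67) -> (2.949,111.658) [heading=99, move]
  -- iteration 6/6 --
  FD 8: (2.949,111.658) -> (1.697,119.56) [heading=99, move]
  FD 9: (1.697,119.56) -> (0.289,128.449) [heading=99, move]
  FD 1: (0.289,128.449) -> (0.133,129.436) [heading=99, move]
]
FD 10: (0.133,129.436) -> (-1.432,139.313) [heading=99, move]
FD 3: (-1.432,139.313) -> (-1.901,142.276) [heading=99, move]
RT 90: heading 99 -> 9
RT 45: heading 9 -> 324
FD 14: (-1.901,142.276) -> (9.425,134.047) [heading=324, move]
FD 9: (9.425,134.047) -> (16.707,128.757) [heading=324, move]
Final: pos=(16.707,128.757), heading=324, 1 segment(s) drawn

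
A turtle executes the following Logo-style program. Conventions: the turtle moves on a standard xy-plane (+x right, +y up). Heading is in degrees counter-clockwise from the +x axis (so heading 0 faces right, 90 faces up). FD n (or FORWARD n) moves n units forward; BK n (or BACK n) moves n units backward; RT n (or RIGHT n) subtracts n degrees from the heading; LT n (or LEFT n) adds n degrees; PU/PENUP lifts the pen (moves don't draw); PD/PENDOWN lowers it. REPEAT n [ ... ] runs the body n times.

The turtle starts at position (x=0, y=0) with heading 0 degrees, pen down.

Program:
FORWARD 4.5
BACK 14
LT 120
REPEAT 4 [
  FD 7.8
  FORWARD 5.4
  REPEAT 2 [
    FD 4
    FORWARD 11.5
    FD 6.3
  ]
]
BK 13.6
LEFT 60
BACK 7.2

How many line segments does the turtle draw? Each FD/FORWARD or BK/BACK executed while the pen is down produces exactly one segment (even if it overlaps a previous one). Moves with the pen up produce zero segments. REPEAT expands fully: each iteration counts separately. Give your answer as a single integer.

Executing turtle program step by step:
Start: pos=(0,0), heading=0, pen down
FD 4.5: (0,0) -> (4.5,0) [heading=0, draw]
BK 14: (4.5,0) -> (-9.5,0) [heading=0, draw]
LT 120: heading 0 -> 120
REPEAT 4 [
  -- iteration 1/4 --
  FD 7.8: (-9.5,0) -> (-13.4,6.755) [heading=120, draw]
  FD 5.4: (-13.4,6.755) -> (-16.1,11.432) [heading=120, draw]
  REPEAT 2 [
    -- iteration 1/2 --
    FD 4: (-16.1,11.432) -> (-18.1,14.896) [heading=120, draw]
    FD 11.5: (-18.1,14.896) -> (-23.85,24.855) [heading=120, draw]
    FD 6.3: (-23.85,24.855) -> (-27,30.311) [heading=120, draw]
    -- iteration 2/2 --
    FD 4: (-27,30.311) -> (-29,33.775) [heading=120, draw]
    FD 11.5: (-29,33.775) -> (-34.75,43.734) [heading=120, draw]
    FD 6.3: (-34.75,43.734) -> (-37.9,49.19) [heading=120, draw]
  ]
  -- iteration 2/4 --
  FD 7.8: (-37.9,49.19) -> (-41.8,55.945) [heading=120, draw]
  FD 5.4: (-41.8,55.945) -> (-44.5,60.622) [heading=120, draw]
  REPEAT 2 [
    -- iteration 1/2 --
    FD 4: (-44.5,60.622) -> (-46.5,64.086) [heading=120, draw]
    FD 11.5: (-46.5,64.086) -> (-52.25,74.045) [heading=120, draw]
    FD 6.3: (-52.25,74.045) -> (-55.4,79.501) [heading=120, draw]
    -- iteration 2/2 --
    FD 4: (-55.4,79.501) -> (-57.4,82.965) [heading=120, draw]
    FD 11.5: (-57.4,82.965) -> (-63.15,92.925) [heading=120, draw]
    FD 6.3: (-63.15,92.925) -> (-66.3,98.38) [heading=120, draw]
  ]
  -- iteration 3/4 --
  FD 7.8: (-66.3,98.38) -> (-70.2,105.135) [heading=120, draw]
  FD 5.4: (-70.2,105.135) -> (-72.9,109.812) [heading=120, draw]
  REPEAT 2 [
    -- iteration 1/2 --
    FD 4: (-72.9,109.812) -> (-74.9,113.276) [heading=120, draw]
    FD 11.5: (-74.9,113.276) -> (-80.65,123.235) [heading=120, draw]
    FD 6.3: (-80.65,123.235) -> (-83.8,128.691) [heading=120, draw]
    -- iteration 2/2 --
    FD 4: (-83.8,128.691) -> (-85.8,132.155) [heading=120, draw]
    FD 11.5: (-85.8,132.155) -> (-91.55,142.115) [heading=120, draw]
    FD 6.3: (-91.55,142.115) -> (-94.7,147.571) [heading=120, draw]
  ]
  -- iteration 4/4 --
  FD 7.8: (-94.7,147.571) -> (-98.6,154.326) [heading=120, draw]
  FD 5.4: (-98.6,154.326) -> (-101.3,159.002) [heading=120, draw]
  REPEAT 2 [
    -- iteration 1/2 --
    FD 4: (-101.3,159.002) -> (-103.3,162.466) [heading=120, draw]
    FD 11.5: (-103.3,162.466) -> (-109.05,172.426) [heading=120, draw]
    FD 6.3: (-109.05,172.426) -> (-112.2,177.882) [heading=120, draw]
    -- iteration 2/2 --
    FD 4: (-112.2,177.882) -> (-114.2,181.346) [heading=120, draw]
    FD 11.5: (-114.2,181.346) -> (-119.95,191.305) [heading=120, draw]
    FD 6.3: (-119.95,191.305) -> (-123.1,196.761) [heading=120, draw]
  ]
]
BK 13.6: (-123.1,196.761) -> (-116.3,184.983) [heading=120, draw]
LT 60: heading 120 -> 180
BK 7.2: (-116.3,184.983) -> (-109.1,184.983) [heading=180, draw]
Final: pos=(-109.1,184.983), heading=180, 36 segment(s) drawn
Segments drawn: 36

Answer: 36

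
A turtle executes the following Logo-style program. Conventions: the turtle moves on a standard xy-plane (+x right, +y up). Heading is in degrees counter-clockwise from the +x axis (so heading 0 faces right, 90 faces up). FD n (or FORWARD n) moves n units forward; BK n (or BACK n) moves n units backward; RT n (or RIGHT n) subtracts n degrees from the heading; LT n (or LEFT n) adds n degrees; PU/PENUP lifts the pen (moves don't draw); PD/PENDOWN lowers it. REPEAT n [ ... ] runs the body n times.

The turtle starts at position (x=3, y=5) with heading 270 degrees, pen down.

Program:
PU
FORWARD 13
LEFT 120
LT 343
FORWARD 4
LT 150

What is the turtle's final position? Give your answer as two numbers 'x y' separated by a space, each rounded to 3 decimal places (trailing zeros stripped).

Executing turtle program step by step:
Start: pos=(3,5), heading=270, pen down
PU: pen up
FD 13: (3,5) -> (3,-8) [heading=270, move]
LT 120: heading 270 -> 30
LT 343: heading 30 -> 13
FD 4: (3,-8) -> (6.897,-7.1) [heading=13, move]
LT 150: heading 13 -> 163
Final: pos=(6.897,-7.1), heading=163, 0 segment(s) drawn

Answer: 6.897 -7.1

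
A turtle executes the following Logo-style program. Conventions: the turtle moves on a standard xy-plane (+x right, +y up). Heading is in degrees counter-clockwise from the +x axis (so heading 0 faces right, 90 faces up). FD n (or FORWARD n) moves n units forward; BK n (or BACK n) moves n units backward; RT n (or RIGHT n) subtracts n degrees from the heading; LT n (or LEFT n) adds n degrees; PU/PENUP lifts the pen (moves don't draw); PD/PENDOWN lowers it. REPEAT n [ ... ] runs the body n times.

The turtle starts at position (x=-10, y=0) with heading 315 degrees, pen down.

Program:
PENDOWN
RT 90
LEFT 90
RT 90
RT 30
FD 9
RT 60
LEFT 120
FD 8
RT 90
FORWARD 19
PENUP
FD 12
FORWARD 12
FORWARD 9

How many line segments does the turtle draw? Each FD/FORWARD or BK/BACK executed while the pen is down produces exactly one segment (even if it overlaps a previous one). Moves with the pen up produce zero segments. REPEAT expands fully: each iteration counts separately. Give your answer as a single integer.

Executing turtle program step by step:
Start: pos=(-10,0), heading=315, pen down
PD: pen down
RT 90: heading 315 -> 225
LT 90: heading 225 -> 315
RT 90: heading 315 -> 225
RT 30: heading 225 -> 195
FD 9: (-10,0) -> (-18.693,-2.329) [heading=195, draw]
RT 60: heading 195 -> 135
LT 120: heading 135 -> 255
FD 8: (-18.693,-2.329) -> (-20.764,-10.057) [heading=255, draw]
RT 90: heading 255 -> 165
FD 19: (-20.764,-10.057) -> (-39.116,-5.139) [heading=165, draw]
PU: pen up
FD 12: (-39.116,-5.139) -> (-50.708,-2.033) [heading=165, move]
FD 12: (-50.708,-2.033) -> (-62.299,1.072) [heading=165, move]
FD 9: (-62.299,1.072) -> (-70.992,3.402) [heading=165, move]
Final: pos=(-70.992,3.402), heading=165, 3 segment(s) drawn
Segments drawn: 3

Answer: 3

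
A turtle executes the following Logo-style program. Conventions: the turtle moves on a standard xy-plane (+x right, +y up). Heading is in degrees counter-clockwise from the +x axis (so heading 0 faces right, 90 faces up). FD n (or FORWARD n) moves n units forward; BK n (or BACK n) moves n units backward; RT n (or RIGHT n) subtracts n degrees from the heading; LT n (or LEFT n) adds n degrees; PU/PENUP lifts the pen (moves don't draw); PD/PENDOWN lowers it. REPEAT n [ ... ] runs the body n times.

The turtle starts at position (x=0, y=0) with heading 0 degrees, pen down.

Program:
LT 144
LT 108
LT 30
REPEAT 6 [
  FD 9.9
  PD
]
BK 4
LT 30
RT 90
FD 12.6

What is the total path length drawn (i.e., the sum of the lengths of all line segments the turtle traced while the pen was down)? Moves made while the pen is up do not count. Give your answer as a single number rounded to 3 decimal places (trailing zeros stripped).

Executing turtle program step by step:
Start: pos=(0,0), heading=0, pen down
LT 144: heading 0 -> 144
LT 108: heading 144 -> 252
LT 30: heading 252 -> 282
REPEAT 6 [
  -- iteration 1/6 --
  FD 9.9: (0,0) -> (2.058,-9.684) [heading=282, draw]
  PD: pen down
  -- iteration 2/6 --
  FD 9.9: (2.058,-9.684) -> (4.117,-19.367) [heading=282, draw]
  PD: pen down
  -- iteration 3/6 --
  FD 9.9: (4.117,-19.367) -> (6.175,-29.051) [heading=282, draw]
  PD: pen down
  -- iteration 4/6 --
  FD 9.9: (6.175,-29.051) -> (8.233,-38.735) [heading=282, draw]
  PD: pen down
  -- iteration 5/6 --
  FD 9.9: (8.233,-38.735) -> (10.292,-48.418) [heading=282, draw]
  PD: pen down
  -- iteration 6/6 --
  FD 9.9: (10.292,-48.418) -> (12.35,-58.102) [heading=282, draw]
  PD: pen down
]
BK 4: (12.35,-58.102) -> (11.518,-54.189) [heading=282, draw]
LT 30: heading 282 -> 312
RT 90: heading 312 -> 222
FD 12.6: (11.518,-54.189) -> (2.155,-62.62) [heading=222, draw]
Final: pos=(2.155,-62.62), heading=222, 8 segment(s) drawn

Segment lengths:
  seg 1: (0,0) -> (2.058,-9.684), length = 9.9
  seg 2: (2.058,-9.684) -> (4.117,-19.367), length = 9.9
  seg 3: (4.117,-19.367) -> (6.175,-29.051), length = 9.9
  seg 4: (6.175,-29.051) -> (8.233,-38.735), length = 9.9
  seg 5: (8.233,-38.735) -> (10.292,-48.418), length = 9.9
  seg 6: (10.292,-48.418) -> (12.35,-58.102), length = 9.9
  seg 7: (12.35,-58.102) -> (11.518,-54.189), length = 4
  seg 8: (11.518,-54.189) -> (2.155,-62.62), length = 12.6
Total = 76

Answer: 76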